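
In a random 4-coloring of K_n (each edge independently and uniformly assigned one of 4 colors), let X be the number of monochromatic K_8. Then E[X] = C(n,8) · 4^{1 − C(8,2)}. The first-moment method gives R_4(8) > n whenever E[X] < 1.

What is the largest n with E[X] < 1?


We need C(n, 8) · 4^{1 − 28} < 1, i.e. C(n, 8) < 4^{28 − 1} = 18014398509481984.
Check values of n near the boundary:
  n = 405: C(405, 8) = 16745853821188050; 16745853821188050 < 18014398509481984? YES
  n = 406: C(406, 8) = 17082453897995850; 17082453897995850 < 18014398509481984? YES
  n = 407: C(407, 8) = 17424959239309050; 17424959239309050 < 18014398509481984? YES
  n = 408: C(408, 8) = 17773458424095231; 17773458424095231 < 18014398509481984? YES
  n = 409: C(409, 8) = 18128041135797879; 18128041135797879 < 18014398509481984? NO
  n = 410: C(410, 8) = 18488798173326195; 18488798173326195 < 18014398509481984? NO
The largest n with C(n, 8) < 18014398509481984 is n = 408 (where E[X] = 17773458424095231/18014398509481984 ≈ 0.987). Hence R_4(8) > 408, i.e. R_4(8) ≥ 409.

Largest n = 408; hence R_4(8) > 408.


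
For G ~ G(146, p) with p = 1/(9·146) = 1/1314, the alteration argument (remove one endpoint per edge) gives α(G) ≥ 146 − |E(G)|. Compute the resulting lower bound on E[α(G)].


E[|E(G)|] = C(146, 2)·p = 10585 · (1/1314) = 145/18.
E[α(G)] ≥ n − E[|E(G)|] = 146 − 145/18 = 2483/18.
Numerically: ≈ 137.94444.
(This is only a lower bound; the true E[α(G)] may be larger.)

E[α(G)] ≥ 2483/18 ≈ 137.94444.


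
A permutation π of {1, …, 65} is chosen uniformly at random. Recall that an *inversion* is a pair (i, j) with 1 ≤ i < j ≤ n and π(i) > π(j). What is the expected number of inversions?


Write X = Σ X_I over the C(65, 2) = 2080 pairs i < j, with X_I the indicator of one inversion.
There are 2080 indicators.
For each fixed pair i < j, the values π(i) and π(j) are two distinct elements of {1, …, 65} in uniformly random order; by symmetry P[π(i) > π(j)] = 1/2.
By linearity: E[X] = 2080 · (1/2) = C(65, 2) · (1/2) = 2080/2 = 1040 ≈ 1040.000000.

E[X] = 1040 = 1040.000000.


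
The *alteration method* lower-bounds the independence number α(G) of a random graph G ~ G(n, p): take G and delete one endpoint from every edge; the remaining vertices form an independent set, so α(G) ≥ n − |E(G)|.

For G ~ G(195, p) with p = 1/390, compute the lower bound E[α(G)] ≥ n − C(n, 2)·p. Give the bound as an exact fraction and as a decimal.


E[|E(G)|] = C(195, 2)·p = 18915 · (1/390) = 97/2.
E[α(G)] ≥ n − E[|E(G)|] = 195 − 97/2 = 293/2.
Numerically: ≈ 146.500000.
(This is only a lower bound; the true E[α(G)] may be larger.)

E[α(G)] ≥ 293/2 ≈ 146.500000.


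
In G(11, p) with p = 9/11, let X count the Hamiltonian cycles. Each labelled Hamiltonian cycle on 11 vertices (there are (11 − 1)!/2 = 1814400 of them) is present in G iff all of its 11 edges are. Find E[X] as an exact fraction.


K_11 has (11 − 1)!/2 = 1814400 labelled Hamiltonian cycles.
For each such Hamiltonian cycle H, let X_H = 1 if all 11 edges of H are present in G. Then P[X_H = 1] = p^{11} = (9/11)^{11} = 31381059609/285311670611.
By linearity of expectation: E[X] = Σ_H E[X_H] = 1814400 · p^{11} = 1814400 · 31381059609/285311670611 = 56937794554569600/285311670611.
Numerically: E[X] ≈ 2e+05.

E[X] = 1814400 · (9/11)^{11} = 56937794554569600/285311670611 ≈ 2e+05.


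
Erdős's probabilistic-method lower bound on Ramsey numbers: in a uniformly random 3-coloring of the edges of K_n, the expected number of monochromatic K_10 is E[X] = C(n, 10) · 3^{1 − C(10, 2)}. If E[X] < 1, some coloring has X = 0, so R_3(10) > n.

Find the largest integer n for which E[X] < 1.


We need C(n, 10) · 3^{1 − 45} < 1, i.e. C(n, 10) < 3^{45 − 1} = 984770902183611232881.
Check values of n near the boundary:
  n = 568: C(568, 10) = 889446337783744949208; 889446337783744949208 < 984770902183611232881? YES
  n = 569: C(569, 10) = 905357721286137524328; 905357721286137524328 < 984770902183611232881? YES
  n = 570: C(570, 10) = 921524823451961408691; 921524823451961408691 < 984770902183611232881? YES
  n = 571: C(571, 10) = 937951290893172842001; 937951290893172842001 < 984770902183611232881? YES
  n = 572: C(572, 10) = 954640815642161682606; 954640815642161682606 < 984770902183611232881? YES
  n = 573: C(573, 10) = 971597135635805762226; 971597135635805762226 < 984770902183611232881? YES
  n = 574: C(574, 10) = 988824035203816502691; 988824035203816502691 < 984770902183611232881? NO
  n = 575: C(575, 10) = 1006325345561406175305; 1006325345561406175305 < 984770902183611232881? NO
  n = 576: C(576, 10) = 1024104945306307344480; 1024104945306307344480 < 984770902183611232881? NO
The largest n with C(n, 10) < 984770902183611232881 is n = 573 (where E[X] = 35985079097622435638/36472996377170786403 ≈ 0.9866). Hence R_3(10) > 573, i.e. R_3(10) ≥ 574.

Largest n = 573; hence R_3(10) > 573.


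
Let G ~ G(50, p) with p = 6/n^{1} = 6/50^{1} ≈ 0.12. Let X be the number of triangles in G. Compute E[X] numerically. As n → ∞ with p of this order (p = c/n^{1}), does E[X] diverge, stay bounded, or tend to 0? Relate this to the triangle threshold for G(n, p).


Number of potential triangles: C(50, 3) = 19600.
Each occurs with probability p³ ≈ (0.12)³ ≈ 1.72800000e-03.
By linearity: E[X] = C(50, 3)·p³ ≈ 19600 · 1.72800000e-03 ≈ 33.868800.
Here α = 1, so p = 6/n is exactly at the triangle threshold p ~ 1/n. Asymptotically E[X] → c³/6 = 6³/6 = 36 ≈ 36.000000, a bounded constant. In this regime the triangle count is asymptotically Poisson(c³/6).

E[X] ≈ 33.868800; in regime p = Θ(1/n^{1}) E[X] stays bounded (at the triangle threshold p ~ 1/n).


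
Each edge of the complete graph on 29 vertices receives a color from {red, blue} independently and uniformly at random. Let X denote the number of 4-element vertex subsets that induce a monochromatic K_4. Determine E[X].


Let X = Σ_S X_S over the C(29, 4) = 23751 subsets S of size 4, where X_S = 1 if the K_4 on S is monochromatic.
For a fixed S, the K_4 on S has C(4, 2) = 6 edges. P[all 6 edges red] = (1/2)^6, and likewise for blue, so P[monochromatic] = 2·(1/2)^6 = 2^{1 − 6} = 1/32.
By linearity of expectation: E[X] = C(29, 4) · 2^{1 − 6} = 23751 · 1/32 = 23751/32.
Numerically: E[X] ≈ 742.21875.

E[X] = C(29,4)·2^(1−C(4,2)) = 23751/32 ≈ 742.21875.


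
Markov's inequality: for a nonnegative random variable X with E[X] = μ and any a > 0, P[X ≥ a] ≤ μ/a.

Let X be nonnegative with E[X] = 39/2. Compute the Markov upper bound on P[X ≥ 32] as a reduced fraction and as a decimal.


μ = E[X] = 39/2, a = 32.
Markov: P[X ≥ 32] ≤ μ/a = (39/2)/32 = 39/64.
Numerically: ≈ 0.609375.
(Since a = 32 > μ = 19.500000, the bound 39/64 is < 1 and informative.)

P[X ≥ 32] ≤ 39/64 ≈ 0.609375.


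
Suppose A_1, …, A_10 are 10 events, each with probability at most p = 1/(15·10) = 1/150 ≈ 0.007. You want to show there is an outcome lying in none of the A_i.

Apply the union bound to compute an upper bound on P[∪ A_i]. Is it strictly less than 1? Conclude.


Union bound: P[∪_{i=1}^{10} A_i] ≤ Σ_i P[A_i] ≤ 10·p = 10·(1/150) = 1/15.
Numerically: 1/15 ≈ 0.067.
Is 1/15 < 1? YES.
Since P[∪ A_i] ≤ 1/15 < 1, the complement has P[∩ A_i^c] ≥ 1 − 1/15 = 14/15 > 0, so some outcome avoids every A_i.

10·p = 1/15 ≈ 0.067; existence CERTIFIED by the union bound.


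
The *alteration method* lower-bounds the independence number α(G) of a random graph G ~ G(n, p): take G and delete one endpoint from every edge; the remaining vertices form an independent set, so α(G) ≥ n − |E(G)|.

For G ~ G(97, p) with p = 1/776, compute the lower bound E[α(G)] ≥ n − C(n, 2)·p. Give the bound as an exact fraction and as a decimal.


E[|E(G)|] = C(97, 2)·p = 4656 · (1/776) = 6.
E[α(G)] ≥ n − E[|E(G)|] = 97 − 6 = 91.
Numerically: ≈ 91.000000.
(This is only a lower bound; the true E[α(G)] may be larger.)

E[α(G)] ≥ 91 ≈ 91.000000.


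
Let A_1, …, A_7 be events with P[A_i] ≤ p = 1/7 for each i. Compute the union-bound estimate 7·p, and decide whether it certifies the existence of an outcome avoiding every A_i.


Union bound: P[∪_{i=1}^{7} A_i] ≤ Σ_i P[A_i] ≤ 7·p = 7·(1/7) = 1.
Numerically: 1 ≈ 1.000.
Is 1 < 1? NO.
Since the bound 1 is ≥ 1, the union bound is uninformative here; it does NOT by itself certify existence.

7·p = 1 ≈ 1.000; existence NOT certified by the union bound.


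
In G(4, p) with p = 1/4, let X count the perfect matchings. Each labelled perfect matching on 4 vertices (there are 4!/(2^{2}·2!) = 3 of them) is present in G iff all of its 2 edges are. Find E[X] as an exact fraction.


K_4 has 4!/(2^{2}·2!) = 3 labelled perfect matchings.
For each such perfect matching H, let X_H = 1 if all 2 edges of H are present in G. Then P[X_H = 1] = p^{2} = (1/4)^{2} = 1/16.
Summing the indicators: E[X] = Σ_H E[X_H] = 3 · p^{2} = 3 · 1/16 = 3/16.
Numerically: E[X] ≈ 0.1875.

E[X] = 3 · (1/4)^{2} = 3/16 ≈ 0.1875.


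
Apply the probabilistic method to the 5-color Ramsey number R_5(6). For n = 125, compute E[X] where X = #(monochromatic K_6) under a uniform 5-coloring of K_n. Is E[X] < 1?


E[X] = C(125, 6) · 5^{1 − 15} = 4690625500 · 5^{−14} = 4690625500/6103515625.
As a reduced fraction: E[X] = 37525004/48828125 ≈ 0.768512.
Is E[X] < 1? YES.
Since E[X] < 1, there exists a 5-coloring of K_{125} with no monochromatic K_6; hence R_5(6) > 125.

E[X] = 37525004/48828125 ≈ 0.768512; E[X] < 1, so R_5(6) > 125.


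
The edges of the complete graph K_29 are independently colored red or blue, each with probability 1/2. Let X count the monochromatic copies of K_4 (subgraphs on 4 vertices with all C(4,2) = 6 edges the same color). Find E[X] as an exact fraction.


Let X = Σ_S X_S over the C(29, 4) = 23751 subsets S of size 4, where X_S = 1 if the K_4 on S is monochromatic.
For a fixed S, the K_4 on S has C(4, 2) = 6 edges. P[all 6 edges red] = (1/2)^6, and likewise for blue, so P[monochromatic] = 2·(1/2)^6 = 2^{1 − 6} = 1/32.
Summing: E[X] = C(29, 4) · 2^{1 − 6} = 23751 · 1/32 = 23751/32.
Numerically: E[X] ≈ 742.218750.

E[X] = C(29,4)·2^(1−C(4,2)) = 23751/32 ≈ 742.218750.


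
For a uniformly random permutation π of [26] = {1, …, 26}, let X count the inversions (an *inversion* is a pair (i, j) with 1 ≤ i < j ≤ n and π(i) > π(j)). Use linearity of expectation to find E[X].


Write X = Σ X_I over the C(26, 2) = 325 pairs i < j, with X_I the indicator of one inversion.
There are 325 indicators.
For each fixed pair i < j, the values π(i) and π(j) are two distinct elements of {1, …, 26} in uniformly random order; by symmetry P[π(i) > π(j)] = 1/2.
By linearity: E[X] = 325 · (1/2) = C(26, 2) · (1/2) = 325/2 = 325/2 ≈ 162.500.

E[X] = 325/2 = 162.500.


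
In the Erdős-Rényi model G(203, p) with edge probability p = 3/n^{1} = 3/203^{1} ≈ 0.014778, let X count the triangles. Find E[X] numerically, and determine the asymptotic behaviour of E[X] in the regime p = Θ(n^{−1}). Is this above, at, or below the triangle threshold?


Number of potential triangles: C(203, 3) = 1373701.
Each occurs with probability p³ ≈ (0.014778)³ ≈ 3.2275699e-06.
By linearity: E[X] = C(203, 3)·p³ ≈ 1373701 · 3.2275699e-06 ≈ 4.43372.
Here α = 1, so p = 3/n is exactly at the triangle threshold p ~ 1/n. Asymptotically E[X] → c³/6 = 3³/6 = 9/2 ≈ 4.50000, a bounded constant. In this regime the triangle count is asymptotically Poisson(c³/6).

E[X] ≈ 4.43372; in regime p = Θ(1/n^{1}) E[X] stays bounded (at the triangle threshold p ~ 1/n).


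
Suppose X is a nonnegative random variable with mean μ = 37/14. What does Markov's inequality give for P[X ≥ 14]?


μ = E[X] = 37/14, a = 14.
Markov: P[X ≥ 14] ≤ μ/a = (37/14)/14 = 37/196.
Numerically: ≈ 0.18878.
(Since a = 14 > μ = 2.64286, the bound 37/196 is < 1 and informative.)

P[X ≥ 14] ≤ 37/196 ≈ 0.18878.


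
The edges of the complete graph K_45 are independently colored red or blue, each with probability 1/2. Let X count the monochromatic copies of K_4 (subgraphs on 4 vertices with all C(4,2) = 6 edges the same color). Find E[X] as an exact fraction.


Let X = Σ_S X_S over the C(45, 4) = 148995 subsets S of size 4, where X_S = 1 if the K_4 on S is monochromatic.
For a fixed S, the K_4 on S has C(4, 2) = 6 edges. P[all 6 edges red] = (1/2)^6, and likewise for blue, so P[monochromatic] = 2·(1/2)^6 = 2^{1 − 6} = 1/32.
By linearity of expectation: E[X] = C(45, 4) · 2^{1 − 6} = 148995 · 1/32 = 148995/32.
Numerically: E[X] ≈ 4656.094.

E[X] = C(45,4)·2^(1−C(4,2)) = 148995/32 ≈ 4656.094.


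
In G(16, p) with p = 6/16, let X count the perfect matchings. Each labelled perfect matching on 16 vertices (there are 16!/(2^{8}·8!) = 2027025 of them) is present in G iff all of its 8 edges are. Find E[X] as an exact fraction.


K_16 has 16!/(2^{8}·8!) = 2027025 labelled perfect matchings.
For each such perfect matching H, let X_H = 1 if all 8 edges of H are present in G. Then P[X_H = 1] = p^{8} = (3/8)^{8} = 6561/16777216.
By linearity of expectation: E[X] = Σ_H E[X_H] = 2027025 · p^{8} = 2027025 · 6561/16777216 = 13299311025/16777216.
Numerically: E[X] ≈ 792.7.

E[X] = 2027025 · (3/8)^{8} = 13299311025/16777216 ≈ 792.7.


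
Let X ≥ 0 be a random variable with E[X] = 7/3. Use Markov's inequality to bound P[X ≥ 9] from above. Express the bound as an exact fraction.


μ = E[X] = 7/3, a = 9.
Markov: P[X ≥ 9] ≤ μ/a = (7/3)/9 = 7/27.
Numerically: ≈ 0.259.
(Since a = 9 > μ = 2.333, the bound 7/27 is < 1 and informative.)

P[X ≥ 9] ≤ 7/27 ≈ 0.259.


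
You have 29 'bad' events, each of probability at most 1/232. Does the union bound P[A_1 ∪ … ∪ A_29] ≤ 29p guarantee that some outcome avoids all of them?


Union bound: P[∪_{i=1}^{29} A_i] ≤ Σ_i P[A_i] ≤ 29·p = 29·(1/232) = 1/8.
Numerically: 1/8 ≈ 0.125000.
Is 1/8 < 1? YES.
Since P[∪ A_i] ≤ 1/8 < 1, the complement has P[∩ A_i^c] ≥ 1 − 1/8 = 7/8 > 0, so some outcome avoids every A_i.

29·p = 1/8 ≈ 0.125000; existence CERTIFIED by the union bound.


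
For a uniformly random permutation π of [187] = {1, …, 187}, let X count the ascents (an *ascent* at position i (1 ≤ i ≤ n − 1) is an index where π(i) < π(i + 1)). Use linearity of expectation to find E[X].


Write X = Σ X_I over i = 1, …, 186, with X_I the indicator of one ascent.
There are 186 indicators.
For each fixed i, the pair (π(i), π(i+1)) is a uniformly random ordered pair of distinct values from {1, …, 187}; by symmetry P[π(i) < π(i+1)] = 1/2.
By linearity: E[X] = 186 · (1/2) = (187 − 1) · (1/2) = 93 ≈ 93.0000.

E[X] = 93 = 93.0000.


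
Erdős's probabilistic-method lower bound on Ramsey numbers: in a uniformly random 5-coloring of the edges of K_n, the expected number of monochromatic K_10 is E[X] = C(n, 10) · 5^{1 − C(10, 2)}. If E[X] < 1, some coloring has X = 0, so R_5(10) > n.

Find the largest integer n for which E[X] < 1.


We need C(n, 10) · 5^{1 − 45} < 1, i.e. C(n, 10) < 5^{45 − 1} = 5684341886080801486968994140625.
Check values of n near the boundary:
  n = 5390: C(5390, 10) = 5655833965919099070255434039753; 5655833965919099070255434039753 < 5684341886080801486968994140625? YES
  n = 5391: C(5391, 10) = 5666344714787188828795213697883; 5666344714787188828795213697883 < 5684341886080801486968994140625? YES
  n = 5392: C(5392, 10) = 5676873040158402483252283957448; 5676873040158402483252283957448 < 5684341886080801486968994140625? YES
  n = 5393: C(5393, 10) = 5687418968154238267170642278008; 5687418968154238267170642278008 < 5684341886080801486968994140625? NO
The largest n with C(n, 10) < 5684341886080801486968994140625 is n = 5392 (where E[X] = 5676873040158402483252283957448/5684341886080801486968994140625 ≈ 0.999). Hence R_5(10) > 5392, i.e. R_5(10) ≥ 5393.

Largest n = 5392; hence R_5(10) > 5392.


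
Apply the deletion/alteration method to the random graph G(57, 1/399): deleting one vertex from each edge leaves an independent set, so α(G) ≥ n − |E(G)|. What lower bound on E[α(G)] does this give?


E[|E(G)|] = C(57, 2)·p = 1596 · (1/399) = 4.
E[α(G)] ≥ n − E[|E(G)|] = 57 − 4 = 53.
Numerically: ≈ 53.00000.
(This is only a lower bound; the true E[α(G)] may be larger.)

E[α(G)] ≥ 53 ≈ 53.00000.


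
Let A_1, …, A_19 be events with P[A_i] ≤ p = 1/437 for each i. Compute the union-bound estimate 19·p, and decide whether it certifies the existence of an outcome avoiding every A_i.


Union bound: P[∪_{i=1}^{19} A_i] ≤ Σ_i P[A_i] ≤ 19·p = 19·(1/437) = 1/23.
Numerically: 1/23 ≈ 0.043478.
Is 1/23 < 1? YES.
Since P[∪ A_i] ≤ 1/23 < 1, the complement has P[∩ A_i^c] ≥ 1 − 1/23 = 22/23 > 0, so some outcome avoids every A_i.

19·p = 1/23 ≈ 0.043478; existence CERTIFIED by the union bound.


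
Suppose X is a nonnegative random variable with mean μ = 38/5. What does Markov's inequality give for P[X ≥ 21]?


μ = E[X] = 38/5, a = 21.
Markov: P[X ≥ 21] ≤ μ/a = (38/5)/21 = 38/105.
Numerically: ≈ 0.36190.
(Since a = 21 > μ = 7.60000, the bound 38/105 is < 1 and informative.)

P[X ≥ 21] ≤ 38/105 ≈ 0.36190.


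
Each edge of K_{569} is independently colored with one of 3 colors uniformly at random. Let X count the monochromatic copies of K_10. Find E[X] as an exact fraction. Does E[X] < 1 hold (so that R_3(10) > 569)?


E[X] = C(569, 10) · 3^{1 − 45} = 905357721286137524328 · 3^{−44} = 905357721286137524328/984770902183611232881.
As a reduced fraction: E[X] = 100595302365126391592/109418989131512359209 ≈ 0.919.
Is E[X] < 1? YES.
Since E[X] < 1, there exists a 3-coloring of K_{569} with no monochromatic K_10; hence R_3(10) > 569.

E[X] = 100595302365126391592/109418989131512359209 ≈ 0.919; E[X] < 1, so R_3(10) > 569.


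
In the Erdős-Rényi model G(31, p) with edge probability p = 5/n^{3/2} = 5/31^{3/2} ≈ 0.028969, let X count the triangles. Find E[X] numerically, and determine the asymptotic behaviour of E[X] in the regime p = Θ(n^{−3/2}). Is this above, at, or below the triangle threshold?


Number of potential triangles: C(31, 3) = 4495.
Each occurs with probability p³ ≈ (0.028969)³ ≈ 2.4309856e-05.
By linearity: E[X] = C(31, 3)·p³ ≈ 4495 · 2.4309856e-05 ≈ 0.10927.
Since α = 3/2 > 1, p = c/n^{3/2} = o(1/n) is below the triangle threshold p ~ 1/n. Asymptotically E[X] ~ (c³/6)·n^{3(1−α)} = (5³/6)·n^{-1.5} → 0, so by Markov's inequality G has no triangles w.h.p.

E[X] ≈ 0.10927; in regime p = Θ(1/n^{3/2}) E[X] tends to 0 (below the triangle threshold p ~ 1/n).


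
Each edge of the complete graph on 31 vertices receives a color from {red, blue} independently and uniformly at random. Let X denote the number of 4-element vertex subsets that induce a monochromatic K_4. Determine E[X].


Let X = Σ_S X_S over the C(31, 4) = 31465 subsets S of size 4, where X_S = 1 if the K_4 on S is monochromatic.
For a fixed S, the K_4 on S has C(4, 2) = 6 edges. P[all 6 edges red] = (1/2)^6, and likewise for blue, so P[monochromatic] = 2·(1/2)^6 = 2^{1 − 6} = 1/32.
By linearity: E[X] = C(31, 4) · 2^{1 − 6} = 31465 · 1/32 = 31465/32.
Numerically: E[X] ≈ 983.281250.

E[X] = C(31,4)·2^(1−C(4,2)) = 31465/32 ≈ 983.281250.


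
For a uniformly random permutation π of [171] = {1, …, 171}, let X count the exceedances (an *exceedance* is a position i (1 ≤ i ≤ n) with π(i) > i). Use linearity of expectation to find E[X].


Write X = Σ_{i=1}^{171} X_i, where X_i = 1_{π(i) > i}.
For each fixed i, π(i) is uniform over {1, …, 171} (marginal of a uniform permutation), so P[π(i) > i] = (n − i)/n. Summing: Σ_{i=1}^{171} (n − i)/n = (0 + 1 + … + 170)/171 = 171(171 − 1)/(2·171) = (171 − 1)/2.
Hence E[X] = Σ_{i=1}^{171} (171 − i)/171 = 85 ≈ 85.000.

E[X] = 85 = 85.000.


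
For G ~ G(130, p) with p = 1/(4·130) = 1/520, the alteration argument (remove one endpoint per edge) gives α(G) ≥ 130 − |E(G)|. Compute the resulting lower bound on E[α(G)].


E[|E(G)|] = C(130, 2)·p = 8385 · (1/520) = 129/8.
E[α(G)] ≥ n − E[|E(G)|] = 130 − 129/8 = 911/8.
Numerically: ≈ 113.8750.
(This is only a lower bound; the true E[α(G)] may be larger.)

E[α(G)] ≥ 911/8 ≈ 113.8750.


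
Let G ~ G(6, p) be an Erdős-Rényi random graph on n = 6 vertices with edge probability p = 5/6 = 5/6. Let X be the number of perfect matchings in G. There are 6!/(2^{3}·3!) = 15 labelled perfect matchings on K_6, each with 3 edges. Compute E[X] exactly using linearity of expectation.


K_6 has 6!/(2^{3}·3!) = 15 labelled perfect matchings.
For each such perfect matching H, let X_H = 1 if all 3 edges of H are present in G. Then P[X_H = 1] = p^{3} = (5/6)^{3} = 125/216.
By linearity: E[X] = Σ_H E[X_H] = 15 · p^{3} = 15 · 125/216 = 625/72.
Numerically: E[X] ≈ 8.6806.

E[X] = 15 · (5/6)^{3} = 625/72 ≈ 8.6806.


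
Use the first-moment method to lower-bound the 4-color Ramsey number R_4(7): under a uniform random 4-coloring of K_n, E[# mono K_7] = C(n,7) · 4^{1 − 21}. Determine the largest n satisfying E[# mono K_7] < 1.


We need C(n, 7) · 4^{1 − 21} < 1, i.e. C(n, 7) < 4^{21 − 1} = 1099511627776.
Check values of n near the boundary:
  n = 177: C(177, 7) = 957664425960; 957664425960 < 1099511627776? YES
  n = 178: C(178, 7) = 996867063280; 996867063280 < 1099511627776? YES
  n = 179: C(179, 7) = 1037437234460; 1037437234460 < 1099511627776? YES
  n = 180: C(180, 7) = 1079414463600; 1079414463600 < 1099511627776? YES
  n = 181: C(181, 7) = 1122839183400; 1122839183400 < 1099511627776? NO
  n = 182: C(182, 7) = 1167752750736; 1167752750736 < 1099511627776? NO
The largest n with C(n, 7) < 1099511627776 is n = 180 (where E[X] = 67463403975/68719476736 ≈ 0.981722). Hence R_4(7) > 180, i.e. R_4(7) ≥ 181.

Largest n = 180; hence R_4(7) > 180.


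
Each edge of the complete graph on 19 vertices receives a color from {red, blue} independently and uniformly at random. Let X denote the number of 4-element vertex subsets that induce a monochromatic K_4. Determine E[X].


Let X = Σ_S X_S over the C(19, 4) = 3876 subsets S of size 4, where X_S = 1 if the K_4 on S is monochromatic.
For a fixed S, the K_4 on S has C(4, 2) = 6 edges. P[all 6 edges red] = (1/2)^6, and likewise for blue, so P[monochromatic] = 2·(1/2)^6 = 2^{1 − 6} = 1/32.
By linearity of expectation: E[X] = C(19, 4) · 2^{1 − 6} = 3876 · 1/32 = 969/8.
Numerically: E[X] ≈ 121.125.

E[X] = C(19,4)·2^(1−C(4,2)) = 969/8 ≈ 121.125.


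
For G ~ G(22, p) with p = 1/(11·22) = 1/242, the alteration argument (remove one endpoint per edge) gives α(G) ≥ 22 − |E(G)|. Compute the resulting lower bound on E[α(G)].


E[|E(G)|] = C(22, 2)·p = 231 · (1/242) = 21/22.
E[α(G)] ≥ n − E[|E(G)|] = 22 − 21/22 = 463/22.
Numerically: ≈ 21.045455.
(This is only a lower bound; the true E[α(G)] may be larger.)

E[α(G)] ≥ 463/22 ≈ 21.045455.


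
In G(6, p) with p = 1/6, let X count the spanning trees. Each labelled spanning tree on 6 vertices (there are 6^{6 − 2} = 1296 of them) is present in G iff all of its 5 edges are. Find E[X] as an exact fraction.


K_6 has 6^{6 − 2} = 1296 labelled spanning trees.
For each such spanning tree H, let X_H = 1 if all 5 edges of H are present in G. Then P[X_H = 1] = p^{5} = (1/6)^{5} = 1/7776.
By linearity: E[X] = Σ_H E[X_H] = 1296 · p^{5} = 1296 · 1/7776 = 1/6.
Numerically: E[X] ≈ 0.1667.

E[X] = 1296 · (1/6)^{5} = 1/6 ≈ 0.1667.


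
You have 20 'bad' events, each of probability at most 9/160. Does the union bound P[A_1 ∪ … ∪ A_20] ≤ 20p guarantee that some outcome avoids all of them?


Union bound: P[∪_{i=1}^{20} A_i] ≤ Σ_i P[A_i] ≤ 20·p = 20·(9/160) = 9/8.
Numerically: 9/8 ≈ 1.125.
Is 9/8 < 1? NO.
Since the bound 9/8 is ≥ 1, the union bound is uninformative here; it does NOT by itself certify existence.

20·p = 9/8 ≈ 1.125; existence NOT certified by the union bound.


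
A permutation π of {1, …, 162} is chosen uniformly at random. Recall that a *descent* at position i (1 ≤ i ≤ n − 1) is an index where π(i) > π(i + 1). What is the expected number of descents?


Write X = Σ X_I over i = 1, …, 161, with X_I the indicator of one descent.
There are 161 indicators.
For each fixed i, the pair (π(i), π(i+1)) is a uniformly random ordered pair of distinct values from {1, …, 162}; by symmetry P[π(i) > π(i+1)] = 1/2.
By linearity: E[X] = 161 · (1/2) = (162 − 1) · (1/2) = 161/2 ≈ 80.5000.

E[X] = 161/2 = 80.5000.


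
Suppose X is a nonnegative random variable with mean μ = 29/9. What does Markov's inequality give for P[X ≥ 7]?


μ = E[X] = 29/9, a = 7.
Markov: P[X ≥ 7] ≤ μ/a = (29/9)/7 = 29/63.
Numerically: ≈ 0.46032.
(Since a = 7 > μ = 3.22222, the bound 29/63 is < 1 and informative.)

P[X ≥ 7] ≤ 29/63 ≈ 0.46032.


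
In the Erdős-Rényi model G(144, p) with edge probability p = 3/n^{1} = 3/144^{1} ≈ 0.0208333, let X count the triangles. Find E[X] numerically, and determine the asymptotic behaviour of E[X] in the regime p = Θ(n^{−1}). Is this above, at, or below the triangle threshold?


Number of potential triangles: C(144, 3) = 487344.
Each occurs with probability p³ ≈ (0.0208333)³ ≈ 9.04224537e-06.
By linearity: E[X] = C(144, 3)·p³ ≈ 487344 · 9.04224537e-06 ≈ 4.406684.
Here α = 1, so p = 3/n is exactly at the triangle threshold p ~ 1/n. Asymptotically E[X] → c³/6 = 3³/6 = 9/2 ≈ 4.500000, a bounded constant. In this regime the triangle count is asymptotically Poisson(c³/6).

E[X] ≈ 4.406684; in regime p = Θ(1/n^{1}) E[X] stays bounded (at the triangle threshold p ~ 1/n).


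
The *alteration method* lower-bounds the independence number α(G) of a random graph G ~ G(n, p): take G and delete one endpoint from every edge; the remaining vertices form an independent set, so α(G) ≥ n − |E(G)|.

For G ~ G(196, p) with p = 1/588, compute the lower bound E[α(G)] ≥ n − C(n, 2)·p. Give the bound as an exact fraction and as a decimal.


E[|E(G)|] = C(196, 2)·p = 19110 · (1/588) = 65/2.
E[α(G)] ≥ n − E[|E(G)|] = 196 − 65/2 = 327/2.
Numerically: ≈ 163.500.
(This is only a lower bound; the true E[α(G)] may be larger.)

E[α(G)] ≥ 327/2 ≈ 163.500.


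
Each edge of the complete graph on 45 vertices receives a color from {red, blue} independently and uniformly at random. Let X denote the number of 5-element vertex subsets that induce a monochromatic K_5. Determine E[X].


Let X = Σ_S X_S over the C(45, 5) = 1221759 subsets S of size 5, where X_S = 1 if the K_5 on S is monochromatic.
For a fixed S, the K_5 on S has C(5, 2) = 10 edges. P[all 10 edges red] = (1/2)^10, and likewise for blue, so P[monochromatic] = 2·(1/2)^10 = 2^{1 − 10} = 1/512.
By linearity: E[X] = C(45, 5) · 2^{1 − 10} = 1221759 · 1/512 = 1221759/512.
Numerically: E[X] ≈ 2386.248.

E[X] = C(45,5)·2^(1−C(5,2)) = 1221759/512 ≈ 2386.248.


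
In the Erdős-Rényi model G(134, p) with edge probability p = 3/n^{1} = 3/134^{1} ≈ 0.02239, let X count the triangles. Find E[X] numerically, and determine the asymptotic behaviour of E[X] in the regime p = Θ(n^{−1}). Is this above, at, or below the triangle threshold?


Number of potential triangles: C(134, 3) = 392084.
Each occurs with probability p³ ≈ (0.02239)³ ≈ 1.122146e-05.
By linearity: E[X] = C(134, 3)·p³ ≈ 392084 · 1.122146e-05 ≈ 4.3998.
Here α = 1, so p = 3/n is exactly at the triangle threshold p ~ 1/n. Asymptotically E[X] → c³/6 = 3³/6 = 9/2 ≈ 4.5000, a bounded constant. In this regime the triangle count is asymptotically Poisson(c³/6).

E[X] ≈ 4.3998; in regime p = Θ(1/n^{1}) E[X] stays bounded (at the triangle threshold p ~ 1/n).


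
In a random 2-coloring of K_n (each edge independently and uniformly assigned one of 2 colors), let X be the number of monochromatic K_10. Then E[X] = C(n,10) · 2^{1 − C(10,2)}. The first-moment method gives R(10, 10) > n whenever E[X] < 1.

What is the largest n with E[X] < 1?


We need C(n, 10) · 2^{1 − 45} < 1, i.e. C(n, 10) < 2^{45 − 1} = 17592186044416.
Check values of n near the boundary:
  n = 97: C(97, 10) = 12576469727536; 12576469727536 < 17592186044416? YES
  n = 98: C(98, 10) = 14005614014756; 14005614014756 < 17592186044416? YES
  n = 99: C(99, 10) = 15579278510796; 15579278510796 < 17592186044416? YES
  n = 100: C(100, 10) = 17310309456440; 17310309456440 < 17592186044416? YES
  n = 101: C(101, 10) = 19212541264840; 19212541264840 < 17592186044416? NO
  n = 102: C(102, 10) = 21300860967540; 21300860967540 < 17592186044416? NO
The largest n with C(n, 10) < 17592186044416 is n = 100 (where E[X] = 2163788682055/2199023255552 ≈ 0.984). Hence R(10, 10) > 100, i.e. R(10, 10) ≥ 101.

Largest n = 100; hence R(10, 10) > 100.


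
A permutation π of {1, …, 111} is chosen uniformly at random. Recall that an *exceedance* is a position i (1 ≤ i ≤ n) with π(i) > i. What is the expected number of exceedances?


Write X = Σ_{i=1}^{111} X_i, where X_i = 1_{π(i) > i}.
For each fixed i, π(i) is uniform over {1, …, 111} (marginal of a uniform permutation), so P[π(i) > i] = (n − i)/n. Summing: Σ_{i=1}^{111} (n − i)/n = (0 + 1 + … + 110)/111 = 111(111 − 1)/(2·111) = (111 − 1)/2.
Hence E[X] = Σ_{i=1}^{111} (111 − i)/111 = 55 ≈ 55.0000.

E[X] = 55 = 55.0000.


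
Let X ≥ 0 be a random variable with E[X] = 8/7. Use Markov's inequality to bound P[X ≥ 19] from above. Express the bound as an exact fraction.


μ = E[X] = 8/7, a = 19.
Markov: P[X ≥ 19] ≤ μ/a = (8/7)/19 = 8/133.
Numerically: ≈ 0.0602.
(Since a = 19 > μ = 1.1429, the bound 8/133 is < 1 and informative.)

P[X ≥ 19] ≤ 8/133 ≈ 0.0602.


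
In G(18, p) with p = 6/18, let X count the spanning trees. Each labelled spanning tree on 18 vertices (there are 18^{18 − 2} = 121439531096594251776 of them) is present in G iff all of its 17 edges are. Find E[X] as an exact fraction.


K_18 has 18^{18 − 2} = 121439531096594251776 labelled spanning trees.
For each such spanning tree H, let X_H = 1 if all 17 edges of H are present in G. Then P[X_H = 1] = p^{17} = (1/3)^{17} = 1/129140163.
By linearity of expectation: E[X] = Σ_H E[X_H] = 121439531096594251776 · p^{17} = 121439531096594251776 · 1/129140163 = 940369969152.
Numerically: E[X] ≈ 9.4037e+11.

E[X] = 121439531096594251776 · (1/3)^{17} = 940369969152 ≈ 9.4037e+11.


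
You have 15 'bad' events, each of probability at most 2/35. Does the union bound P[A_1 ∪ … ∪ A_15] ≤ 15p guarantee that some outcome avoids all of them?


Union bound: P[∪_{i=1}^{15} A_i] ≤ Σ_i P[A_i] ≤ 15·p = 15·(2/35) = 6/7.
Numerically: 6/7 ≈ 0.857143.
Is 6/7 < 1? YES.
Since P[∪ A_i] ≤ 6/7 < 1, the complement has P[∩ A_i^c] ≥ 1 − 6/7 = 1/7 > 0, so some outcome avoids every A_i.

15·p = 6/7 ≈ 0.857143; existence CERTIFIED by the union bound.


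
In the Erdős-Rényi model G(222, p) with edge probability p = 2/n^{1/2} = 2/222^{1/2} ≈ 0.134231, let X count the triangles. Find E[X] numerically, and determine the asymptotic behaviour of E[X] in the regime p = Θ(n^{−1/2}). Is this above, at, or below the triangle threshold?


Number of potential triangles: C(222, 3) = 1798940.
Each occurs with probability p³ ≈ (0.134231)³ ≈ 2.41858038e-03.
By linearity: E[X] = C(222, 3)·p³ ≈ 1798940 · 2.41858038e-03 ≈ 4350.880987.
Since α = 1/2 < 1, p = c/n^{1/2} ≫ 1/n is above the triangle threshold p ~ 1/n. Asymptotically E[X] ~ (c³/6)·n^{3(1−α)} = (2³/6)·n^{1.5} → ∞; triangles are abundant w.h.p.

E[X] ≈ 4350.880987; in regime p = Θ(1/n^{1/2}) E[X] diverges (above the triangle threshold p ~ 1/n).


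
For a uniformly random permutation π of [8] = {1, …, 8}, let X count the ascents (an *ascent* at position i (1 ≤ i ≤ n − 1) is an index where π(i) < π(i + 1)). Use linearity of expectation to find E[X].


Write X = Σ X_I over i = 1, …, 7, with X_I the indicator of one ascent.
There are 7 indicators.
For each fixed i, the pair (π(i), π(i+1)) is a uniformly random ordered pair of distinct values from {1, …, 8}; by symmetry P[π(i) < π(i+1)] = 1/2.
By linearity: E[X] = 7 · (1/2) = (8 − 1) · (1/2) = 7/2 ≈ 3.500.

E[X] = 7/2 = 3.500.


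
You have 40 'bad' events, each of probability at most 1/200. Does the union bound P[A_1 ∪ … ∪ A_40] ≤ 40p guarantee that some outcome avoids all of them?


Union bound: P[∪_{i=1}^{40} A_i] ≤ Σ_i P[A_i] ≤ 40·p = 40·(1/200) = 1/5.
Numerically: 1/5 ≈ 0.200.
Is 1/5 < 1? YES.
Since P[∪ A_i] ≤ 1/5 < 1, the complement has P[∩ A_i^c] ≥ 1 − 1/5 = 4/5 > 0, so some outcome avoids every A_i.

40·p = 1/5 ≈ 0.200; existence CERTIFIED by the union bound.


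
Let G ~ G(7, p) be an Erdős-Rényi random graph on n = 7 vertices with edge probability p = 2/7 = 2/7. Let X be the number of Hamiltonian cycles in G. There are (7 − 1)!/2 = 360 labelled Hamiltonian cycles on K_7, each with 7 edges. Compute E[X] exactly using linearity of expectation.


K_7 has (7 − 1)!/2 = 360 labelled Hamiltonian cycles.
For each such Hamiltonian cycle H, let X_H = 1 if all 7 edges of H are present in G. Then P[X_H = 1] = p^{7} = (2/7)^{7} = 128/823543.
By linearity of expectation: E[X] = Σ_H E[X_H] = 360 · p^{7} = 360 · 128/823543 = 46080/823543.
Numerically: E[X] ≈ 0.055953.

E[X] = 360 · (2/7)^{7} = 46080/823543 ≈ 0.055953.


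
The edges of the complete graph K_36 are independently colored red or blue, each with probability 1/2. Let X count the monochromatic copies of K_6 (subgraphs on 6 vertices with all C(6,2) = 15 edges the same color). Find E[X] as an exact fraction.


Let X = Σ_S X_S over the C(36, 6) = 1947792 subsets S of size 6, where X_S = 1 if the K_6 on S is monochromatic.
For a fixed S, the K_6 on S has C(6, 2) = 15 edges. P[all 15 edges red] = (1/2)^15, and likewise for blue, so P[monochromatic] = 2·(1/2)^15 = 2^{1 − 15} = 1/16384.
By linearity: E[X] = C(36, 6) · 2^{1 − 15} = 1947792 · 1/16384 = 121737/1024.
Numerically: E[X] ≈ 118.884.

E[X] = C(36,6)·2^(1−C(6,2)) = 121737/1024 ≈ 118.884.


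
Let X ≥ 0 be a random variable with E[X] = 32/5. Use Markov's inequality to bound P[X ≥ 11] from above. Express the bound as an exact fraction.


μ = E[X] = 32/5, a = 11.
Markov: P[X ≥ 11] ≤ μ/a = (32/5)/11 = 32/55.
Numerically: ≈ 0.581818.
(Since a = 11 > μ = 6.400000, the bound 32/55 is < 1 and informative.)

P[X ≥ 11] ≤ 32/55 ≈ 0.581818.


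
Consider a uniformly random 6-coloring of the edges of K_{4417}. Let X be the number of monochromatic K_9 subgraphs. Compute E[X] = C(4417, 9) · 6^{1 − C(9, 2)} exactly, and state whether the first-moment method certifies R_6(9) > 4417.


E[X] = C(4417, 9) · 6^{1 − 36} = 1749208766098544225331185560 · 6^{−35} = 1749208766098544225331185560/1719070799748422591028658176.
As a reduced fraction: E[X] = 218651095762318028166398195/214883849968552823878582272 ≈ 1.0175.
Is E[X] < 1? NO.
Since E[X] ≥ 1, the first-moment bound is inconclusive at n = 4417; it does NOT by itself certify R_6(9) > 4417.

E[X] = 218651095762318028166398195/214883849968552823878582272 ≈ 1.0175; E[X] ≥ 1; first-moment method inconclusive here.


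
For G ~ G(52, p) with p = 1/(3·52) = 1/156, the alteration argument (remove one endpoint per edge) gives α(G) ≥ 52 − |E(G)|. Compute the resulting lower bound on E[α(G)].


E[|E(G)|] = C(52, 2)·p = 1326 · (1/156) = 17/2.
E[α(G)] ≥ n − E[|E(G)|] = 52 − 17/2 = 87/2.
Numerically: ≈ 43.500.
(This is only a lower bound; the true E[α(G)] may be larger.)

E[α(G)] ≥ 87/2 ≈ 43.500.


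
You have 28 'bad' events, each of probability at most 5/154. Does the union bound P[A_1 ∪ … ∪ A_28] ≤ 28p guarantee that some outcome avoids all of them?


Union bound: P[∪_{i=1}^{28} A_i] ≤ Σ_i P[A_i] ≤ 28·p = 28·(5/154) = 10/11.
Numerically: 10/11 ≈ 0.90909.
Is 10/11 < 1? YES.
Since P[∪ A_i] ≤ 10/11 < 1, the complement has P[∩ A_i^c] ≥ 1 − 10/11 = 1/11 > 0, so some outcome avoids every A_i.

28·p = 10/11 ≈ 0.90909; existence CERTIFIED by the union bound.


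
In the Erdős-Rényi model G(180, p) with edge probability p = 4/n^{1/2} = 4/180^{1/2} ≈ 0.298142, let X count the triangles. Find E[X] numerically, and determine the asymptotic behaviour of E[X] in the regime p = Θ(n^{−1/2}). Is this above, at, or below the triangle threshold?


Number of potential triangles: C(180, 3) = 955860.
Each occurs with probability p³ ≈ (0.298142)³ ≈ 2.65015464e-02.
By linearity: E[X] = C(180, 3)·p³ ≈ 955860 · 2.65015464e-02 ≈ 25331.768142.
Since α = 1/2 < 1, p = c/n^{1/2} ≫ 1/n is above the triangle threshold p ~ 1/n. Asymptotically E[X] ~ (c³/6)·n^{3(1−α)} = (4³/6)·n^{1.5} → ∞; triangles are abundant w.h.p.

E[X] ≈ 25331.768142; in regime p = Θ(1/n^{1/2}) E[X] diverges (above the triangle threshold p ~ 1/n).


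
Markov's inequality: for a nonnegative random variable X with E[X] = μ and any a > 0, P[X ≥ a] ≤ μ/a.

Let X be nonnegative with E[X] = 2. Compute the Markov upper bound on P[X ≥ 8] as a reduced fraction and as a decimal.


μ = E[X] = 2, a = 8.
Markov: P[X ≥ 8] ≤ μ/a = (2)/8 = 1/4.
Numerically: ≈ 0.250.
(Since a = 8 > μ = 2.000, the bound 1/4 is < 1 and informative.)

P[X ≥ 8] ≤ 1/4 ≈ 0.250.


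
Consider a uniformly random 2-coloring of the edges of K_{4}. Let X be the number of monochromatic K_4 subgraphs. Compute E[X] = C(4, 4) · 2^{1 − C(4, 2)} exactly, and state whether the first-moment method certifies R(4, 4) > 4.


E[X] = C(4, 4) · 2^{1 − 6} = 1 · 2^{−5} = 1/32.
As a reduced fraction: E[X] = 1/32 ≈ 0.0312500.
Is E[X] < 1? YES.
Since E[X] < 1, there exists a 2-coloring of K_{4} with no monochromatic K_4; hence R(4, 4) > 4.

E[X] = 1/32 ≈ 0.0312500; E[X] < 1, so R(4, 4) > 4.


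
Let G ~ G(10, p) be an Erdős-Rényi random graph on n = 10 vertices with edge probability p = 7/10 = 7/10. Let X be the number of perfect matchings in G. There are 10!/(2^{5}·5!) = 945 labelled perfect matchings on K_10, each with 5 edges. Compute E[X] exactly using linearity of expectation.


K_10 has 10!/(2^{5}·5!) = 945 labelled perfect matchings.
For each such perfect matching H, let X_H = 1 if all 5 edges of H are present in G. Then P[X_H = 1] = p^{5} = (7/10)^{5} = 16807/100000.
By linearity: E[X] = Σ_H E[X_H] = 945 · p^{5} = 945 · 16807/100000 = 3176523/20000.
Numerically: E[X] ≈ 158.826.

E[X] = 945 · (7/10)^{5} = 3176523/20000 ≈ 158.826.


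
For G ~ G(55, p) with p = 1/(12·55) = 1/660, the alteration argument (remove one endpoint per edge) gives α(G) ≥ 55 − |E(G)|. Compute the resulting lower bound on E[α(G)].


E[|E(G)|] = C(55, 2)·p = 1485 · (1/660) = 9/4.
E[α(G)] ≥ n − E[|E(G)|] = 55 − 9/4 = 211/4.
Numerically: ≈ 52.7500.
(This is only a lower bound; the true E[α(G)] may be larger.)

E[α(G)] ≥ 211/4 ≈ 52.7500.


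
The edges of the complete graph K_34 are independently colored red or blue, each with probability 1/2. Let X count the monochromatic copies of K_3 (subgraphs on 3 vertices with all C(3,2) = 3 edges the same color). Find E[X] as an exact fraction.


Let X = Σ_S X_S over the C(34, 3) = 5984 subsets S of size 3, where X_S = 1 if the K_3 on S is monochromatic.
For a fixed S, the K_3 on S has C(3, 2) = 3 edges. P[all 3 edges red] = (1/2)^3, and likewise for blue, so P[monochromatic] = 2·(1/2)^3 = 2^{1 − 3} = 1/4.
By linearity of expectation: E[X] = C(34, 3) · 2^{1 − 3} = 5984 · 1/4 = 1496.
Numerically: E[X] ≈ 1496.00000.

E[X] = C(34,3)·2^(1−C(3,2)) = 1496 ≈ 1496.00000.


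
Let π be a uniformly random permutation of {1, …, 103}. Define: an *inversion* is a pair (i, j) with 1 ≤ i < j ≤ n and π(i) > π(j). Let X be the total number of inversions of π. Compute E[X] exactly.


Write X = Σ X_I over the C(103, 2) = 5253 pairs i < j, with X_I the indicator of one inversion.
There are 5253 indicators.
For each fixed pair i < j, the values π(i) and π(j) are two distinct elements of {1, …, 103} in uniformly random order; by symmetry P[π(i) > π(j)] = 1/2.
By linearity: E[X] = 5253 · (1/2) = C(103, 2) · (1/2) = 5253/2 = 5253/2 ≈ 2626.500000.

E[X] = 5253/2 = 2626.500000.
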